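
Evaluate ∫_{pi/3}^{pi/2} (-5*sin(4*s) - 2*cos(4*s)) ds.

An antiderivative is F(s) = -sin(4*s)/2 + 5*cos(4*s)/4.
Then F(pi/2) - F(pi/3) = (5/4) - (-5/8 + sqrt(3)/4) = 15/8 - sqrt(3)/4.

15/8 - sqrt(3)/4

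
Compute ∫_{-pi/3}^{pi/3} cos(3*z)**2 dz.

pi/3

Use the identity cos^2(3*z) = (1 + cos(6*z))/2.
An antiderivative is F(z) = z/2 + sin(6*z)/12.
Then F(pi/3) - F(-pi/3) = (pi/6) - (-pi/6) = pi/3.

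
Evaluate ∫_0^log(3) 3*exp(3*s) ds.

26

Let u = exp(s), so du = exp(s) ds. When s = 0, u = 1; when s = log(3), u = 3.
The integral becomes 3·∫ u**2 du from 1 to 3, with antiderivative u**3.
Back in s: F(s) = exp(3*s).
Then F(log(3)) - F(0) = (27) - (1) = 26.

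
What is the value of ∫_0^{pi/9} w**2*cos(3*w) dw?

Integrate by parts twice (u = w^2, dv = cos(3*w) dw).
An antiderivative is F(w) = w**2*sin(3*w)/3 + 2*w*cos(3*w)/9 - 2*sin(3*w)/27.
Then F(pi/9) - F(0) = (-sqrt(3)/27 + sqrt(3)*pi**2/486 + pi/81) - (0) = -sqrt(3)/27 + sqrt(3)*pi**2/486 + pi/81.

-sqrt(3)/27 + sqrt(3)*pi**2/486 + pi/81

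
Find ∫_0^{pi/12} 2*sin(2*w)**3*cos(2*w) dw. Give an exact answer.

Let u = sin(2*w), so du = 2*cos(2*w) dw. When w = 0, u = 0; when w = pi/12, u = 1/2.
The integral becomes ∫ u**3 du from 0 to 1/2, with antiderivative u**4/4.
Back in w: F(w) = sin(2*w)**4/4.
Then F(pi/12) - F(0) = (1/64) - (0) = 1/64.

1/64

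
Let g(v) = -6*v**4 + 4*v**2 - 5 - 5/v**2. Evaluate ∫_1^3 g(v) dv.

By the power rule, an antiderivative is F(v) = -6*v**5/5 + 4*v**3/3 - 5*v + 5/v.
Then F(3) - F(1) = (-4034/15) - (2/15) = -4036/15.

-4036/15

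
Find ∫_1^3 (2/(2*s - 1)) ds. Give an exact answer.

An antiderivative is F(s) = log(2*s - 1).
Then F(3) - F(1) = (log(5)) - (0) = log(5).

log(5)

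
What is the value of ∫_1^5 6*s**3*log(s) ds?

-234 + 1875*log(5)/2

Integrate by parts once (u = ln s, dv = 6*s**3 ds).
An antiderivative is F(s) = 3*s**4*(4*log(s) - 1)/8.
Then F(5) - F(1) = (-1875/8 + 1875*log(5)/2) - (-3/8) = -234 + 1875*log(5)/2.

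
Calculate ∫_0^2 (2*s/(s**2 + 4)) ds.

log(2)

Let u = s**2 + 4, so du = 2*s ds. When s = 0, u = 4; when s = 2, u = 8.
The integral becomes ∫ 1/u du from 4 to 8, with antiderivative log(u).
Back in s: F(s) = log(s**2 + 4).
Then F(2) - F(0) = (log(8)) - (log(4)) = log(2).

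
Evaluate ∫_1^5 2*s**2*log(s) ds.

Integrate by parts once (u = ln s, dv = 2*s**2 ds).
An antiderivative is F(s) = 2*s**3*(3*log(s) - 1)/9.
Then F(5) - F(1) = (-250/9 + 250*log(5)/3) - (-2/9) = -248/9 + 250*log(5)/3.

-248/9 + 250*log(5)/3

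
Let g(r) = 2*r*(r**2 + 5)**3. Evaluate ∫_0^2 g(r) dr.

1484

Let u = r**2 + 5, so du = 2*r dr. When r = 0, u = 5; when r = 2, u = 9.
The integral becomes ∫ u**3 du from 5 to 9, with antiderivative u**4/4.
Back in r: F(r) = (r**2 + 5)**4/4.
Then F(2) - F(0) = (6561/4) - (625/4) = 1484.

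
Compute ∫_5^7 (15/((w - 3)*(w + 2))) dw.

-6*log(3) + 3*log(2) + 3*log(7)

Factor the denominator: w**2 - w - 6 = (w + 2)(w - 3).
Partial fractions: 15/((w - 3)*(w + 2)) = -3/(w + 2) + 3/(w - 3).
An antiderivative is F(w) = 3*log(w - 3) - 3*log(w + 2).
Then F(7) - F(5) = (-6*log(3) + 6*log(2)) - (-3*log(7) + 3*log(2)) = -6*log(3) + 3*log(2) + 3*log(7).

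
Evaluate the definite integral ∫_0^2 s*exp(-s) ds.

Integrate by parts once (u = s, dv = exp(-s) ds).
An antiderivative is F(s) = (-s - 1)*exp(-s).
Then F(2) - F(0) = (-3*exp(-2)) - (-1) = 1 - 3*exp(-2).

1 - 3*exp(-2)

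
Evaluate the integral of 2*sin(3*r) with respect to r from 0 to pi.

An antiderivative is F(r) = -2*cos(3*r)/3.
Then F(pi) - F(0) = (2/3) - (-2/3) = 4/3.

4/3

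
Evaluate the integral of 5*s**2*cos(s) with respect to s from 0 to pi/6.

-5 + 5*pi**2/72 + 5*sqrt(3)*pi/6

Integrate by parts twice (u = s^2, dv = 5*cos(s) ds).
An antiderivative is F(s) = 5*s**2*sin(s) + 10*s*cos(s) - 10*sin(s).
Then F(pi/6) - F(0) = (-5 + 5*pi**2/72 + 5*sqrt(3)*pi/6) - (0) = -5 + 5*pi**2/72 + 5*sqrt(3)*pi/6.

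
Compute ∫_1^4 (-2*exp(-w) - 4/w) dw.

An antiderivative is F(w) = -4*log(w) + 2*exp(-w).
Then F(4) - F(1) = (-8*log(2) + 2*exp(-4)) - (2*exp(-1)) = -8*log(2) - 2*exp(-1) + 2*exp(-4).

-8*log(2) - 2*exp(-1) + 2*exp(-4)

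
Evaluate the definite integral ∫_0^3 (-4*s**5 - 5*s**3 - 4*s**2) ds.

-2493/4

By the power rule, an antiderivative is F(s) = -2*s**6/3 - 5*s**4/4 - 4*s**3/3.
Then F(3) - F(0) = (-2493/4) - (0) = -2493/4.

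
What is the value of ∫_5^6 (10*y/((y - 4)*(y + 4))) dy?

-10*log(3) + 10*log(2) + 5*log(5)

Factor the denominator: y**2 - 16 = (y + 4)(y - 4).
Partial fractions: 10*y/((y - 4)*(y + 4)) = 5/(y + 4) + 5/(y - 4).
An antiderivative is F(y) = 5*log(y - 4) + 5*log(y + 4).
Then F(6) - F(5) = (10*log(2) + 5*log(5)) - (10*log(3)) = -10*log(3) + 10*log(2) + 5*log(5).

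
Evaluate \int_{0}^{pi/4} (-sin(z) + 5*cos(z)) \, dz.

An antiderivative is F(z) = 5*sin(z) + cos(z).
Then F(pi/4) - F(0) = (3*sqrt(2)) - (1) = -1 + 3*sqrt(2).

-1 + 3*sqrt(2)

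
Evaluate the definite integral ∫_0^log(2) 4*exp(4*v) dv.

15

Let u = exp(v), so du = exp(v) dv. When v = 0, u = 1; when v = log(2), u = 2.
The integral becomes 4·∫ u**3 du from 1 to 2, with antiderivative u**4.
Back in v: F(v) = exp(4*v).
Then F(log(2)) - F(0) = (16) - (1) = 15.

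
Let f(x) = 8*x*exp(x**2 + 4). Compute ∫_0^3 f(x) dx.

-4*(1 - exp(9))*exp(4)

Let u = x**2 + 4, so du = 2*x dx. When x = 0, u = 4; when x = 3, u = 13.
The integral becomes 4·∫ exp(u) du from 4 to 13, with antiderivative 4*exp(u).
Back in x: F(x) = 4*exp(x**2 + 4).
Then F(3) - F(0) = (4*exp(13)) - (4*exp(4)) = -4*(1 - exp(9))*exp(4).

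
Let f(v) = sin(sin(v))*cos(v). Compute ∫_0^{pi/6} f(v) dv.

1 - cos(1/2)

Let u = sin(v), so du = cos(v) dv. When v = 0, u = 0; when v = pi/6, u = 1/2.
The integral becomes ∫ sin(u) du from 0 to 1/2, with antiderivative -cos(u).
Back in v: F(v) = -cos(sin(v)).
Then F(pi/6) - F(0) = (-cos(1/2)) - (-1) = 1 - cos(1/2).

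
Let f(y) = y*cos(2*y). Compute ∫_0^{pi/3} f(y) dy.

-3/8 + sqrt(3)*pi/12

Integrate by parts once (u = y, dv = cos(2*y) dy).
An antiderivative is F(y) = y*sin(2*y)/2 + cos(2*y)/4.
Then F(pi/3) - F(0) = (-1/8 + sqrt(3)*pi/12) - (1/4) = -3/8 + sqrt(3)*pi/12.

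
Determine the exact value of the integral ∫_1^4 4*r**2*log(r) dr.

Integrate by parts once (u = ln r, dv = 4*r**2 dr).
An antiderivative is F(r) = 4*r**3*(3*log(r) - 1)/9.
Then F(4) - F(1) = (-256/9 + 512*log(2)/3) - (-4/9) = -28 + 512*log(2)/3.

-28 + 512*log(2)/3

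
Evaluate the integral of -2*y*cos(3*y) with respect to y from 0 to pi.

4/9

Integrate by parts once (u = y, dv = -2*cos(3*y) dy).
An antiderivative is F(y) = -2*y*sin(3*y)/3 - 2*cos(3*y)/9.
Then F(pi) - F(0) = (2/9) - (-2/9) = 4/9.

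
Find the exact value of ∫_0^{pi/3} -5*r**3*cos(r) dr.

Integrate by parts 3 times (u = r^3, dv = -5*cos(r) dr).
An antiderivative is F(r) = -5*r**3*sin(r) - 15*r**2*cos(r) + 30*r*sin(r) + 30*cos(r).
Then F(pi/3) - F(0) = (-5*pi**2/6 - 5*sqrt(3)*pi**3/54 + 15 + 5*sqrt(3)*pi) - (30) = -15 - 5*pi**2/6 - 5*sqrt(3)*pi**3/54 + 5*sqrt(3)*pi.

-15 - 5*pi**2/6 - 5*sqrt(3)*pi**3/54 + 5*sqrt(3)*pi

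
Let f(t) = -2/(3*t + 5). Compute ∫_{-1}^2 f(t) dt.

-2*log(11)/3 + 2*log(2)/3

An antiderivative is F(t) = -2*log(3*t + 5)/3.
Then F(2) - F(-1) = (-2*log(11)/3) - (-2*log(2)/3) = -2*log(11)/3 + 2*log(2)/3.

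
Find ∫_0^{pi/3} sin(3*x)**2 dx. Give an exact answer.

Use the identity sin^2(3*x) = (1 - cos(6*x))/2.
An antiderivative is F(x) = x/2 - sin(6*x)/12.
Then F(pi/3) - F(0) = (pi/6) - (0) = pi/6.

pi/6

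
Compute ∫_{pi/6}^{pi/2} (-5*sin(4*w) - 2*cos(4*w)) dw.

sqrt(3)/4 + 15/8

An antiderivative is F(w) = -sin(4*w)/2 + 5*cos(4*w)/4.
Then F(pi/2) - F(pi/6) = (5/4) - (-5/8 - sqrt(3)/4) = sqrt(3)/4 + 15/8.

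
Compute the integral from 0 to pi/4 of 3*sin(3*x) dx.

sqrt(2)/2 + 1

An antiderivative is F(x) = -cos(3*x).
Then F(pi/4) - F(0) = (sqrt(2)/2) - (-1) = sqrt(2)/2 + 1.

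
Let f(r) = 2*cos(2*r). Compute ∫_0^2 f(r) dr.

sin(4)

Let u = 2*r, so du = 2 dr. When r = 0, u = 0; when r = 2, u = 4.
The integral becomes ∫ cos(u) du from 0 to 4, with antiderivative sin(u).
Back in r: F(r) = sin(2*r).
Then F(2) - F(0) = (sin(4)) - (0) = sin(4).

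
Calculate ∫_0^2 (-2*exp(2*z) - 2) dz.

An antiderivative is F(z) = -exp(2*z) - 2*z.
Then F(2) - F(0) = (-exp(4) - 4) - (-1) = -exp(4) - 3.

-exp(4) - 3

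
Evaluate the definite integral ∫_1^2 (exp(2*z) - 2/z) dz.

-exp(2)/2 - log(4) + exp(4)/2

An antiderivative is F(z) = exp(2*z)/2 - 2*log(z).
Then F(2) - F(1) = (-log(4) + exp(4)/2) - (exp(2)/2) = -exp(2)/2 - log(4) + exp(4)/2.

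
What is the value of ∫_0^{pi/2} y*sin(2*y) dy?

pi/4

Integrate by parts once (u = y, dv = sin(2*y) dy).
An antiderivative is F(y) = -y*cos(2*y)/2 + sin(2*y)/4.
Then F(pi/2) - F(0) = (pi/4) - (0) = pi/4.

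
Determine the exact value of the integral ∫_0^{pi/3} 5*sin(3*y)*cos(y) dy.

45/16

Use the identity sin(3*y)cos(y) = [sin(4*y) + sin(2*y)]/2.
An antiderivative is F(y) = -5*cos(2*y)/4 - 5*cos(4*y)/8.
Then F(pi/3) - F(0) = (15/16) - (-15/8) = 45/16.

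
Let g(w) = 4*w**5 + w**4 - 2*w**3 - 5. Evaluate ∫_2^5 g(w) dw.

By the power rule, an antiderivative is F(w) = 2*w**6/3 + w**5/5 - w**4/2 - 5*w.
Then F(5) - F(2) = (64225/6) - (466/15) = 106731/10.

106731/10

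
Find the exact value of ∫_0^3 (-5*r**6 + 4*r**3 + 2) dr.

By the power rule, an antiderivative is F(r) = -5*r**7/7 + r**4 + 2*r.
Then F(3) - F(0) = (-10326/7) - (0) = -10326/7.

-10326/7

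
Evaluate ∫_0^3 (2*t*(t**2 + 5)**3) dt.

37791/4

Let u = t**2 + 5, so du = 2*t dt. When t = 0, u = 5; when t = 3, u = 14.
The integral becomes ∫ u**3 du from 5 to 14, with antiderivative u**4/4.
Back in t: F(t) = (t**2 + 5)**4/4.
Then F(3) - F(0) = (9604) - (625/4) = 37791/4.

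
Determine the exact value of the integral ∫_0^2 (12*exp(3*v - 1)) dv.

Let u = 3*v - 1, so du = 3 dv. When v = 0, u = -1; when v = 2, u = 5.
The integral becomes 4·∫ exp(u) du from -1 to 5, with antiderivative 4*exp(u).
Back in v: F(v) = 4*exp(3*v - 1).
Then F(2) - F(0) = (4*exp(5)) - (4*exp(-1)) = -(4 - 4*exp(6))*exp(-1).

-(4 - 4*exp(6))*exp(-1)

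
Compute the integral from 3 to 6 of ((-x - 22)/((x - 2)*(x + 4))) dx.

-3*log(7) - 5*log(2) + 3*log(5)

Factor the denominator: x**2 + 2*x - 8 = (x + 4)(x - 2).
Partial fractions: (-x - 22)/((x - 2)*(x + 4)) = 3/(x + 4) - 4/(x - 2).
An antiderivative is F(x) = -4*log(x - 2) + 3*log(x + 4).
Then F(6) - F(3) = (-5*log(2) + 3*log(5)) - (3*log(7)) = -3*log(7) - 5*log(2) + 3*log(5).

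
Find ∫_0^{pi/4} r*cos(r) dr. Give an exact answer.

-1 + sqrt(2)*pi/8 + sqrt(2)/2

Integrate by parts once (u = r, dv = cos(r) dr).
An antiderivative is F(r) = r*sin(r) + cos(r).
Then F(pi/4) - F(0) = (sqrt(2)*(pi + 4)/8) - (1) = -1 + sqrt(2)*pi/8 + sqrt(2)/2.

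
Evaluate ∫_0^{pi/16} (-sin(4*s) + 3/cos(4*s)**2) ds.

sqrt(2)/8 + 1/2

An antiderivative is F(s) = cos(4*s)/4 + 3*tan(4*s)/4.
Then F(pi/16) - F(0) = (sqrt(2)/8 + 3/4) - (1/4) = sqrt(2)/8 + 1/2.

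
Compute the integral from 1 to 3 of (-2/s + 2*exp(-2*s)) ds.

-2*log(3) - exp(-6) + exp(-2)

An antiderivative is F(s) = -2*log(s) - exp(-2*s).
Then F(3) - F(1) = (-2*log(3) - exp(-6)) - (-exp(-2)) = -2*log(3) - exp(-6) + exp(-2).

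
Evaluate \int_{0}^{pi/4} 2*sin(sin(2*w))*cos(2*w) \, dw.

1 - cos(1)

Let u = sin(2*w), so du = 2*cos(2*w) dw. When w = 0, u = 0; when w = pi/4, u = 1.
The integral becomes ∫ sin(u) du from 0 to 1, with antiderivative -cos(u).
Back in w: F(w) = -cos(sin(2*w)).
Then F(pi/4) - F(0) = (-cos(1)) - (-1) = 1 - cos(1).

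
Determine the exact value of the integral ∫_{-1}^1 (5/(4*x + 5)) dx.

An antiderivative is F(x) = 5*log(4*x + 5)/4.
Then F(1) - F(-1) = (5*log(3)/2) - (0) = 5*log(3)/2.

5*log(3)/2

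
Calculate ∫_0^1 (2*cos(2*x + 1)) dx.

-sin(1) + sin(3)

Let u = 2*x + 1, so du = 2 dx. When x = 0, u = 1; when x = 1, u = 3.
The integral becomes ∫ cos(u) du from 1 to 3, with antiderivative sin(u).
Back in x: F(x) = sin(2*x + 1).
Then F(1) - F(0) = (sin(3)) - (sin(1)) = -sin(1) + sin(3).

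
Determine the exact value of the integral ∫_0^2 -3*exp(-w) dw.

An antiderivative is F(w) = 3*exp(-w).
Then F(2) - F(0) = (3*exp(-2)) - (3) = -3 + 3*exp(-2).

-3 + 3*exp(-2)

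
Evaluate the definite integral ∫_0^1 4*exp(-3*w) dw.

An antiderivative is F(w) = -4*exp(-3*w)/3.
Then F(1) - F(0) = (-4*exp(-3)/3) - (-4/3) = 4/3 - 4*exp(-3)/3.

4/3 - 4*exp(-3)/3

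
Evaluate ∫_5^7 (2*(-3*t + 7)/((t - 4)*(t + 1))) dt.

-8*log(2) + 2*log(3)

Factor the denominator: t**2 - 3*t - 4 = (t + 1)(t - 4).
Partial fractions: 2*(-3*t + 7)/((t - 4)*(t + 1)) = -4/(t + 1) - 2/(t - 4).
An antiderivative is F(t) = -2*log(t - 4) - 4*log(t + 1).
Then F(7) - F(5) = (-12*log(2) - 2*log(3)) - (-4*log(3) - 4*log(2)) = -8*log(2) + 2*log(3).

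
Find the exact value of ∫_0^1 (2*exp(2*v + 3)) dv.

-exp(3) + exp(5)

Let u = 2*v + 3, so du = 2 dv. When v = 0, u = 3; when v = 1, u = 5.
The integral becomes ∫ exp(u) du from 3 to 5, with antiderivative exp(u).
Back in v: F(v) = exp(2*v + 3).
Then F(1) - F(0) = (exp(5)) - (exp(3)) = -exp(3) + exp(5).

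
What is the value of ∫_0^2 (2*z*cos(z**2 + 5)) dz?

sin(9) - sin(5)

Let u = z**2 + 5, so du = 2*z dz. When z = 0, u = 5; when z = 2, u = 9.
The integral becomes ∫ cos(u) du from 5 to 9, with antiderivative sin(u).
Back in z: F(z) = sin(z**2 + 5).
Then F(2) - F(0) = (sin(9)) - (sin(5)) = sin(9) - sin(5).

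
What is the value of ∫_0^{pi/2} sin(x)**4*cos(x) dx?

1/5

Let u = sin(x), so du = cos(x) dx. When x = 0, u = 0; when x = pi/2, u = 1.
The integral becomes ∫ u**4 du from 0 to 1, with antiderivative u**5/5.
Back in x: F(x) = sin(x)**5/5.
Then F(pi/2) - F(0) = (1/5) - (0) = 1/5.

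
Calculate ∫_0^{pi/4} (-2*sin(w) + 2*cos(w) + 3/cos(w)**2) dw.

An antiderivative is F(w) = 2*sin(w) + 2*cos(w) + 3*tan(w).
Then F(pi/4) - F(0) = (2*sqrt(2) + 3) - (2) = 1 + 2*sqrt(2).

1 + 2*sqrt(2)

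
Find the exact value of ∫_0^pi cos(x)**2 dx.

Use the identity cos^2(x) = (1 + cos(2*x))/2.
An antiderivative is F(x) = x/2 + sin(2*x)/4.
Then F(pi) - F(0) = (pi/2) - (0) = pi/2.

pi/2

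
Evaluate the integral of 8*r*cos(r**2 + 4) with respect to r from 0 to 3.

4*sin(13) - 4*sin(4)

Let u = r**2 + 4, so du = 2*r dr. When r = 0, u = 4; when r = 3, u = 13.
The integral becomes 4·∫ cos(u) du from 4 to 13, with antiderivative 4*sin(u).
Back in r: F(r) = 4*sin(r**2 + 4).
Then F(3) - F(0) = (4*sin(13)) - (4*sin(4)) = 4*sin(13) - 4*sin(4).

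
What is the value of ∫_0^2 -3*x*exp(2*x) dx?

-9*exp(4)/4 - 3/4

Integrate by parts once (u = x, dv = -3*exp(2*x) dx).
An antiderivative is F(x) = (-6*x + 3)*exp(2*x)/4.
Then F(2) - F(0) = (-9*exp(4)/4) - (3/4) = -9*exp(4)/4 - 3/4.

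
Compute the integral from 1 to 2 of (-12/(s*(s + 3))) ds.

Factor the denominator: s**2 + 3*s = (s + 3)s.
Partial fractions: -12/(s*(s + 3)) = 4/(s + 3) - 4/s.
An antiderivative is F(s) = -4*log(s) + 4*log(s + 3).
Then F(2) - F(1) = (-4*log(2) + 4*log(5)) - (8*log(2)) = -12*log(2) + 4*log(5).

-12*log(2) + 4*log(5)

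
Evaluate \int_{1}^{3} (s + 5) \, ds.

14

By the power rule, an antiderivative is F(s) = s**2/2 + 5*s.
Then F(3) - F(1) = (39/2) - (11/2) = 14.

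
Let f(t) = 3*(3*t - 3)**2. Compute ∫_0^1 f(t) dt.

9

Let u = 3*t - 3, so du = 3 dt. When t = 0, u = -3; when t = 1, u = 0.
The integral becomes ∫ u**2 du from -3 to 0, with antiderivative u**3/3.
Back in t: F(t) = (3*t - 3)**3/3.
Then F(1) - F(0) = (0) - (-9) = 9.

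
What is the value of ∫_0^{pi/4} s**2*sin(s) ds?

-2 - sqrt(2)*pi**2/32 + sqrt(2)*pi/4 + sqrt(2)

Integrate by parts twice (u = s^2, dv = sin(s) ds).
An antiderivative is F(s) = -s**2*cos(s) + 2*s*sin(s) + 2*cos(s).
Then F(pi/4) - F(0) = (sqrt(2)*(-pi**2 + 8*pi + 32)/32) - (2) = -2 - sqrt(2)*pi**2/32 + sqrt(2)*pi/4 + sqrt(2).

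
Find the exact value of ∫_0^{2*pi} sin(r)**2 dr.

pi

Use the identity sin^2(r) = (1 - cos(2*r))/2.
An antiderivative is F(r) = r/2 - sin(2*r)/4.
Then F(2*pi) - F(0) = (pi) - (0) = pi.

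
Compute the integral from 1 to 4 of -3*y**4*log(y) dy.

3069/25 - 6144*log(2)/5

Integrate by parts once (u = ln y, dv = -3*y**4 dy).
An antiderivative is F(y) = -3*y**5*(5*log(y) - 1)/25.
Then F(4) - F(1) = (3072/25 - 6144*log(2)/5) - (3/25) = 3069/25 - 6144*log(2)/5.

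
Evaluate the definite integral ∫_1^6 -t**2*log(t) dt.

-72*log(3) - 72*log(2) + 215/9

Integrate by parts once (u = ln t, dv = -t**2 dt).
An antiderivative is F(t) = -t**3*(3*log(t) - 1)/9.
Then F(6) - F(1) = (-72*log(3) - 72*log(2) + 24) - (1/9) = -72*log(3) - 72*log(2) + 215/9.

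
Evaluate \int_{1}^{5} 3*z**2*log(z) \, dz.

Integrate by parts once (u = ln z, dv = 3*z**2 dz).
An antiderivative is F(z) = z**3*(3*log(z) - 1)/3.
Then F(5) - F(1) = (-125/3 + 125*log(5)) - (-1/3) = -124/3 + 125*log(5).

-124/3 + 125*log(5)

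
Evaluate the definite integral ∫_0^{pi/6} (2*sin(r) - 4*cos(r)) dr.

An antiderivative is F(r) = -4*sin(r) - 2*cos(r).
Then F(pi/6) - F(0) = (-2 - sqrt(3)) - (-2) = -sqrt(3).

-sqrt(3)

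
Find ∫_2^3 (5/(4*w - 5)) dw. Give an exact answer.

An antiderivative is F(w) = 5*log(4*w - 5)/4.
Then F(3) - F(2) = (5*log(7)/4) - (5*log(3)/4) = -5*log(3)/4 + 5*log(7)/4.

-5*log(3)/4 + 5*log(7)/4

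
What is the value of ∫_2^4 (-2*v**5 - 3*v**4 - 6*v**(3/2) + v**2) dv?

By the power rule, an antiderivative is F(v) = -v**6/3 - 12*v**(5/2)/5 - 3*v**5/5 + v**3/3.
Then F(4) - F(2) = (-10176/5) - (-568/15 - 48*sqrt(2)/5) = -5992/3 + 48*sqrt(2)/5.

-5992/3 + 48*sqrt(2)/5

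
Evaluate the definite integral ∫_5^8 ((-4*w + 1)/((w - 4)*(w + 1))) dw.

Factor the denominator: w**2 - 3*w - 4 = (w + 1)(w - 4).
Partial fractions: (-4*w + 1)/((w - 4)*(w + 1)) = -1/(w + 1) - 3/(w - 4).
An antiderivative is F(w) = -3*log(w - 4) - log(w + 1).
Then F(8) - F(5) = (-6*log(2) - 2*log(3)) - (-log(6)) = -log(96).

-log(96)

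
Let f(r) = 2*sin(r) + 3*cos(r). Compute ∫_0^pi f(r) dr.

An antiderivative is F(r) = 3*sin(r) - 2*cos(r).
Then F(pi) - F(0) = (2) - (-2) = 4.

4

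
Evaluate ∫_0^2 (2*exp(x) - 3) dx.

An antiderivative is F(x) = -3*x + 2*exp(x).
Then F(2) - F(0) = (-6 + 2*exp(2)) - (2) = -8 + 2*exp(2).

-8 + 2*exp(2)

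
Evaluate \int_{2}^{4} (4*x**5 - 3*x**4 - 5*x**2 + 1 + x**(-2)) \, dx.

120103/60

By the power rule, an antiderivative is F(x) = 2*x**6/3 - 3*x**5/5 - 5*x**3/3 + x - 1/x.
Then F(4) - F(2) = (40267/20) - (349/30) = 120103/60.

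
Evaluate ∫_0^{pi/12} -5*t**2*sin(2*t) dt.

Integrate by parts twice (u = t^2, dv = -5*sin(2*t) dt).
An antiderivative is F(t) = 5*t**2*cos(2*t)/2 - 5*t*sin(2*t)/2 - 5*cos(2*t)/4.
Then F(pi/12) - F(0) = (-5*sqrt(3)/8 - 5*pi/48 + 5*sqrt(3)*pi**2/576) - (-5/4) = -5*sqrt(3)/8 - 5*pi/48 + 5*sqrt(3)*pi**2/576 + 5/4.

-5*sqrt(3)/8 - 5*pi/48 + 5*sqrt(3)*pi**2/576 + 5/4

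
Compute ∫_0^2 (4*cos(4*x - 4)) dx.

Let u = 4*x - 4, so du = 4 dx. When x = 0, u = -4; when x = 2, u = 4.
The integral becomes ∫ cos(u) du from -4 to 4, with antiderivative sin(u).
Back in x: F(x) = sin(4*x - 4).
Then F(2) - F(0) = (sin(4)) - (-sin(4)) = 2*sin(4).

2*sin(4)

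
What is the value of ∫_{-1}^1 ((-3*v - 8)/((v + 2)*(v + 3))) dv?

-log(18)

Factor the denominator: v**2 + 5*v + 6 = (v + 3)(v + 2).
Partial fractions: (-3*v - 8)/((v + 2)*(v + 3)) = -1/(v + 3) - 2/(v + 2).
An antiderivative is F(v) = -2*log(v + 2) - log(v + 3).
Then F(1) - F(-1) = (-log(36)) - (-log(2)) = -log(18).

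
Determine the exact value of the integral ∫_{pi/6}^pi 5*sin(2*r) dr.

-5/4

An antiderivative is F(r) = -5*cos(2*r)/2.
Then F(pi) - F(pi/6) = (-5/2) - (-5/4) = -5/4.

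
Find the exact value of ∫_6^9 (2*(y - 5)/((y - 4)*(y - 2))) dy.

-5*log(2) - log(5) + 3*log(7)

Factor the denominator: y**2 - 6*y + 8 = (y - 2)(y - 4).
Partial fractions: 2*(y - 5)/((y - 4)*(y - 2)) = 3/(y - 2) - 1/(y - 4).
An antiderivative is F(y) = -log(y - 4) + 3*log(y - 2).
Then F(9) - F(6) = (-log(5) + 3*log(7)) - (log(32)) = -5*log(2) - log(5) + 3*log(7).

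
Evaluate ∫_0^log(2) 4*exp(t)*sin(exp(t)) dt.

-4*cos(2) + 4*cos(1)

Let u = exp(t), so du = exp(t) dt. When t = 0, u = 1; when t = log(2), u = 2.
The integral becomes 4·∫ sin(u) du from 1 to 2, with antiderivative -4*cos(u).
Back in t: F(t) = -4*cos(exp(t)).
Then F(log(2)) - F(0) = (-4*cos(2)) - (-4*cos(1)) = -4*cos(2) + 4*cos(1).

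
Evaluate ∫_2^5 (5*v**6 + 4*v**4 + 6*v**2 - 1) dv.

2044614/35

By the power rule, an antiderivative is F(v) = 5*v**7/7 + 4*v**5/5 + 2*v**3 - v.
Then F(5) - F(2) = (409840/7) - (4586/35) = 2044614/35.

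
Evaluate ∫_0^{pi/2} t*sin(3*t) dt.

-1/9

Integrate by parts once (u = t, dv = sin(3*t) dt).
An antiderivative is F(t) = -t*cos(3*t)/3 + sin(3*t)/9.
Then F(pi/2) - F(0) = (-1/9) - (0) = -1/9.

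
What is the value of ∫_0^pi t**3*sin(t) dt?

Integrate by parts 3 times (u = t^3, dv = sin(t) dt).
An antiderivative is F(t) = -t**3*cos(t) + 3*t**2*sin(t) + 6*t*cos(t) - 6*sin(t).
Then F(pi) - F(0) = (pi*(-6 + pi**2)) - (0) = pi*(-6 + pi**2).

pi*(-6 + pi**2)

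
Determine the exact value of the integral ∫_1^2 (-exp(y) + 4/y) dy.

-exp(2) + exp(1) + log(16)

An antiderivative is F(y) = -exp(y) + 4*log(y).
Then F(2) - F(1) = (-exp(2) + log(16)) - (-exp(1)) = -exp(2) + exp(1) + log(16).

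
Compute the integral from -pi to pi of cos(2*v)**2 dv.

pi

Use the identity cos^2(2*v) = (1 + cos(4*v))/2.
An antiderivative is F(v) = v/2 + sin(4*v)/8.
Then F(pi) - F(-pi) = (pi/2) - (-pi/2) = pi.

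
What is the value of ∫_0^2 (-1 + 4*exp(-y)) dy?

An antiderivative is F(y) = -y - 4*exp(-y).
Then F(2) - F(0) = (-2 - 4*exp(-2)) - (-4) = 2 - 4*exp(-2).

2 - 4*exp(-2)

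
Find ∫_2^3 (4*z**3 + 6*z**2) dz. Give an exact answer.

103

By the power rule, an antiderivative is F(z) = z**4 + 2*z**3.
Then F(3) - F(2) = (135) - (32) = 103.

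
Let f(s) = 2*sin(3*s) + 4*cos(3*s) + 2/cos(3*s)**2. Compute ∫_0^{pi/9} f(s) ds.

1/3 + 4*sqrt(3)/3

An antiderivative is F(s) = 4*sin(3*s)/3 - 2*cos(3*s)/3 + 2*tan(3*s)/3.
Then F(pi/9) - F(0) = (-1/3 + 4*sqrt(3)/3) - (-2/3) = 1/3 + 4*sqrt(3)/3.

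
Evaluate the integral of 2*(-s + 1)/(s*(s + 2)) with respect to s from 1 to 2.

log(27/32)

Factor the denominator: s**2 + 2*s = (s + 2)s.
Partial fractions: 2*(-s + 1)/(s*(s + 2)) = -3/(s + 2) + 1/s.
An antiderivative is F(s) = log(s) - 3*log(s + 2).
Then F(2) - F(1) = (-log(32)) - (-log(27)) = log(27/32).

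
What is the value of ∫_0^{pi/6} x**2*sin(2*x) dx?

-1/8 - pi**2/144 + sqrt(3)*pi/24

Integrate by parts twice (u = x^2, dv = sin(2*x) dx).
An antiderivative is F(x) = -x**2*cos(2*x)/2 + x*sin(2*x)/2 + cos(2*x)/4.
Then F(pi/6) - F(0) = (-pi**2/144 + 1/8 + sqrt(3)*pi/24) - (1/4) = -1/8 - pi**2/144 + sqrt(3)*pi/24.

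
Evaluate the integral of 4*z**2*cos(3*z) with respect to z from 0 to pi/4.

Integrate by parts twice (u = z^2, dv = 4*cos(3*z) dz).
An antiderivative is F(z) = 4*z**2*sin(3*z)/3 + 8*z*cos(3*z)/9 - 8*sin(3*z)/27.
Then F(pi/4) - F(0) = (sqrt(2)*(-24*pi - 32 + 9*pi**2)/216) - (0) = sqrt(2)*(-24*pi - 32 + 9*pi**2)/216.

sqrt(2)*(-24*pi - 32 + 9*pi**2)/216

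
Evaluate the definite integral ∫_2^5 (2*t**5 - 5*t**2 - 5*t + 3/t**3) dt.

By the power rule, an antiderivative is F(t) = t**6/3 - 5*t**3/3 - 5*t**2/2 - 3/(2*t**2).
Then F(5) - F(2) = (123436/25) - (-19/8) = 987963/200.

987963/200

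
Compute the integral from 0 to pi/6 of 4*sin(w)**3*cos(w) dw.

Let u = sin(w), so du = cos(w) dw. When w = 0, u = 0; when w = pi/6, u = 1/2.
The integral becomes 4·∫ u**3 du from 0 to 1/2, with antiderivative u**4.
Back in w: F(w) = sin(w)**4.
Then F(pi/6) - F(0) = (1/16) - (0) = 1/16.

1/16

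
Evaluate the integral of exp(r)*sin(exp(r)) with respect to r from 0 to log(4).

cos(1) - cos(4)

Let u = exp(r), so du = exp(r) dr. When r = 0, u = 1; when r = log(4), u = 4.
The integral becomes ∫ sin(u) du from 1 to 4, with antiderivative -cos(u).
Back in r: F(r) = -cos(exp(r)).
Then F(log(4)) - F(0) = (-cos(4)) - (-cos(1)) = cos(1) - cos(4).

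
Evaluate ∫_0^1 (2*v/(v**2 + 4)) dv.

log(5/4)

Let u = v**2 + 4, so du = 2*v dv. When v = 0, u = 4; when v = 1, u = 5.
The integral becomes ∫ 1/u du from 4 to 5, with antiderivative log(u).
Back in v: F(v) = log(v**2 + 4).
Then F(1) - F(0) = (log(5)) - (log(4)) = log(5/4).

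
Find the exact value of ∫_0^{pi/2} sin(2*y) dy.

1

An antiderivative is F(y) = -cos(2*y)/2.
Then F(pi/2) - F(0) = (1/2) - (-1/2) = 1.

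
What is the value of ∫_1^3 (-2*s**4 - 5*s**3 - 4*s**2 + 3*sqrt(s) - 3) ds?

By the power rule, an antiderivative is F(s) = -2*s**5/5 - 5*s**4/4 + 2*s**(3/2) - 4*s**3/3 - 3*s.
Then F(3) - F(1) = (-4869/20 + 6*sqrt(3)) - (-239/60) = -3592/15 + 6*sqrt(3).

-3592/15 + 6*sqrt(3)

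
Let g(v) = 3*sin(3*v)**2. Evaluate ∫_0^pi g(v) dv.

Use the identity sin^2(3*v) = (1 - cos(6*v))/2.
An antiderivative is F(v) = 3*v/2 - sin(6*v)/4.
Then F(pi) - F(0) = (3*pi/2) - (0) = 3*pi/2.

3*pi/2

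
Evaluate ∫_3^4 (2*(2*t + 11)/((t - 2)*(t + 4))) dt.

log(28)

Factor the denominator: t**2 + 2*t - 8 = (t + 4)(t - 2).
Partial fractions: 2*(2*t + 11)/((t - 2)*(t + 4)) = -1/(t + 4) + 5/(t - 2).
An antiderivative is F(t) = 5*log(t - 2) - log(t + 4).
Then F(4) - F(3) = (log(4)) - (-log(7)) = log(28).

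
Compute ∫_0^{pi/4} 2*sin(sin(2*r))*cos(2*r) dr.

Let u = sin(2*r), so du = 2*cos(2*r) dr. When r = 0, u = 0; when r = pi/4, u = 1.
The integral becomes ∫ sin(u) du from 0 to 1, with antiderivative -cos(u).
Back in r: F(r) = -cos(sin(2*r)).
Then F(pi/4) - F(0) = (-cos(1)) - (-1) = 1 - cos(1).

1 - cos(1)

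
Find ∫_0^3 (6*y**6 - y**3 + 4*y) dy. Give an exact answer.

By the power rule, an antiderivative is F(y) = 6*y**7/7 - y**4/4 + 2*y**2.
Then F(3) - F(0) = (52425/28) - (0) = 52425/28.

52425/28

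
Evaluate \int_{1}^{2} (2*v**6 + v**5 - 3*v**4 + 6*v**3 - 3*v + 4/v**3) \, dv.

By the power rule, an antiderivative is F(v) = 2*v**7/7 + v**6/6 - 3*v**5/5 + 3*v**4/2 - 3*v**2/2 - 2/v**2.
Then F(2) - F(1) = (9563/210) - (-451/210) = 1669/35.

1669/35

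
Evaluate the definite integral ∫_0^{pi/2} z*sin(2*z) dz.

pi/4

Integrate by parts once (u = z, dv = sin(2*z) dz).
An antiderivative is F(z) = -z*cos(2*z)/2 + sin(2*z)/4.
Then F(pi/2) - F(0) = (pi/4) - (0) = pi/4.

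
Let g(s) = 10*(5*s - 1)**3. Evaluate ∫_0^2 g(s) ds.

Let u = 5*s - 1, so du = 5 ds. When s = 0, u = -1; when s = 2, u = 9.
The integral becomes 2·∫ u**3 du from -1 to 9, with antiderivative u**4/2.
Back in s: F(s) = (5*s - 1)**4/2.
Then F(2) - F(0) = (6561/2) - (1/2) = 3280.

3280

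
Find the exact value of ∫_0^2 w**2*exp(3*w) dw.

Integrate by parts twice (u = w^2, dv = exp(3*w) dw).
An antiderivative is F(w) = (9*w**2 - 6*w + 2)*exp(3*w)/27.
Then F(2) - F(0) = (26*exp(6)/27) - (2/27) = -2/27 + 26*exp(6)/27.

-2/27 + 26*exp(6)/27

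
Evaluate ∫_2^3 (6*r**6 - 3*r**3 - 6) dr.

By the power rule, an antiderivative is F(r) = 6*r**7/7 - 3*r**4/4 - 6*r.
Then F(3) - F(2) = (50283/28) - (600/7) = 47883/28.

47883/28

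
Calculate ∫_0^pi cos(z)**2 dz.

Use the identity cos^2(z) = (1 + cos(2*z))/2.
An antiderivative is F(z) = z/2 + sin(2*z)/4.
Then F(pi) - F(0) = (pi/2) - (0) = pi/2.

pi/2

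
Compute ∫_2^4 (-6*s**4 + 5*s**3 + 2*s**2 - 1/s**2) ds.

-51199/60

By the power rule, an antiderivative is F(s) = -6*s**5/5 + 5*s**4/4 + 2*s**3/3 + 1/s.
Then F(4) - F(2) = (-51953/60) - (-377/30) = -51199/60.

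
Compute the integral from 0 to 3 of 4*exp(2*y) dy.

An antiderivative is F(y) = 2*exp(2*y).
Then F(3) - F(0) = (2*exp(6)) - (2) = -2 + 2*exp(6).

-2 + 2*exp(6)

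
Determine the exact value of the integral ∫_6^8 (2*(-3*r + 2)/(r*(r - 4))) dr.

-7*log(2) + log(3)

Factor the denominator: r**2 - 4*r = r(r - 4).
Partial fractions: 2*(-3*r + 2)/(r*(r - 4)) = -1/r - 5/(r - 4).
An antiderivative is F(r) = -log(r) - 5*log(r - 4).
Then F(8) - F(6) = (-13*log(2)) - (-6*log(2) - log(3)) = -7*log(2) + log(3).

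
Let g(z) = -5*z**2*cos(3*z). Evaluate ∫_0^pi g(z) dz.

10*pi/9

Integrate by parts twice (u = z^2, dv = -5*cos(3*z) dz).
An antiderivative is F(z) = -5*z**2*sin(3*z)/3 - 10*z*cos(3*z)/9 + 10*sin(3*z)/27.
Then F(pi) - F(0) = (10*pi/9) - (0) = 10*pi/9.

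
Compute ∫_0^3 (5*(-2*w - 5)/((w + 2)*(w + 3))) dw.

-5*log(5)

Factor the denominator: w**2 + 5*w + 6 = (w + 3)(w + 2).
Partial fractions: 5*(-2*w - 5)/((w + 2)*(w + 3)) = -5/(w + 3) - 5/(w + 2).
An antiderivative is F(w) = -5*log(w + 2) - 5*log(w + 3).
Then F(3) - F(0) = (-5*log(5) - 5*log(3) - 5*log(2)) - (-5*log(3) - 5*log(2)) = -5*log(5).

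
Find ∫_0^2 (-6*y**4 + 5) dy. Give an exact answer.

-142/5

By the power rule, an antiderivative is F(y) = -6*y**5/5 + 5*y.
Then F(2) - F(0) = (-142/5) - (0) = -142/5.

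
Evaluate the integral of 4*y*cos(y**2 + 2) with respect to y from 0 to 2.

Let u = y**2 + 2, so du = 2*y dy. When y = 0, u = 2; when y = 2, u = 6.
The integral becomes 2·∫ cos(u) du from 2 to 6, with antiderivative 2*sin(u).
Back in y: F(y) = 2*sin(y**2 + 2).
Then F(2) - F(0) = (2*sin(6)) - (2*sin(2)) = -2*sin(2) + 2*sin(6).

-2*sin(2) + 2*sin(6)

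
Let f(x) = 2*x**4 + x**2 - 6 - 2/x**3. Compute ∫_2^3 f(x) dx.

15227/180

By the power rule, an antiderivative is F(x) = 2*x**5/5 + x**3/3 - 6*x + x**(-2).
Then F(3) - F(2) = (3974/45) - (223/60) = 15227/180.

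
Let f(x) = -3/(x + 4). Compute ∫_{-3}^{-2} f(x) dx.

-log(8)

An antiderivative is F(x) = -3*log(x + 4).
Then F(-2) - F(-3) = (-log(8)) - (0) = -log(8).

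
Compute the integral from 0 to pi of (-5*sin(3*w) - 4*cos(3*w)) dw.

-10/3

An antiderivative is F(w) = -4*sin(3*w)/3 + 5*cos(3*w)/3.
Then F(pi) - F(0) = (-5/3) - (5/3) = -10/3.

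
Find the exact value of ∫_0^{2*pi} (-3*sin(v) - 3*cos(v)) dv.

An antiderivative is F(v) = -3*sin(v) + 3*cos(v).
Then F(2*pi) - F(0) = (3) - (3) = 0.

0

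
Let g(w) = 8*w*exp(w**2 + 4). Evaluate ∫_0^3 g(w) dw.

-4*(1 - exp(9))*exp(4)

Let u = w**2 + 4, so du = 2*w dw. When w = 0, u = 4; when w = 3, u = 13.
The integral becomes 4·∫ exp(u) du from 4 to 13, with antiderivative 4*exp(u).
Back in w: F(w) = 4*exp(w**2 + 4).
Then F(3) - F(0) = (4*exp(13)) - (4*exp(4)) = -4*(1 - exp(9))*exp(4).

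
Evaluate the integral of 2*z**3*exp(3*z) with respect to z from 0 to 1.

4/27 + 8*exp(3)/27

Integrate by parts 3 times (u = z^3, dv = 2*exp(3*z) dz).
An antiderivative is F(z) = (18*z**3 - 18*z**2 + 12*z - 4)*exp(3*z)/27.
Then F(1) - F(0) = (8*exp(3)/27) - (-4/27) = 4/27 + 8*exp(3)/27.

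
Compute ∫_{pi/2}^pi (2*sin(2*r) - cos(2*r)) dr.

An antiderivative is F(r) = -sin(2*r)/2 - cos(2*r).
Then F(pi) - F(pi/2) = (-1) - (1) = -2.

-2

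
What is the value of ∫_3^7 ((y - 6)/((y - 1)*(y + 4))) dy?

Factor the denominator: y**2 + 3*y - 4 = (y + 4)(y - 1).
Partial fractions: (y - 6)/((y - 1)*(y + 4)) = 2/(y + 4) - 1/(y - 1).
An antiderivative is F(y) = -log(y - 1) + 2*log(y + 4).
Then F(7) - F(3) = (-log(3) - log(2) + 2*log(11)) - (log(49/2)) = -2*log(7) - log(3) + 2*log(11).

-2*log(7) - log(3) + 2*log(11)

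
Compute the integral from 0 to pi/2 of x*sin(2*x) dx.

Integrate by parts once (u = x, dv = sin(2*x) dx).
An antiderivative is F(x) = -x*cos(2*x)/2 + sin(2*x)/4.
Then F(pi/2) - F(0) = (pi/4) - (0) = pi/4.

pi/4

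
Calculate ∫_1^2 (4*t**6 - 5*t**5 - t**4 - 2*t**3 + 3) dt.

By the power rule, an antiderivative is F(t) = 4*t**7/7 - 5*t**6/6 - t**5/5 - t**4/2 + 3*t.
Then F(2) - F(1) = (1198/105) - (214/105) = 328/35.

328/35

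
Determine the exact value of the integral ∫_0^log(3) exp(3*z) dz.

Let u = exp(z), so du = exp(z) dz. When z = 0, u = 1; when z = log(3), u = 3.
The integral becomes ∫ u**2 du from 1 to 3, with antiderivative u**3/3.
Back in z: F(z) = exp(3*z)/3.
Then F(log(3)) - F(0) = (9) - (1/3) = 26/3.

26/3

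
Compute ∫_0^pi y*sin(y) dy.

Integrate by parts once (u = y, dv = sin(y) dy).
An antiderivative is F(y) = -y*cos(y) + sin(y).
Then F(pi) - F(0) = (pi) - (0) = pi.

pi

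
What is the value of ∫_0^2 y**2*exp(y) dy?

Integrate by parts twice (u = y^2, dv = exp(y) dy).
An antiderivative is F(y) = (y**2 - 2*y + 2)*exp(y).
Then F(2) - F(0) = (2*exp(2)) - (2) = -2 + 2*exp(2).

-2 + 2*exp(2)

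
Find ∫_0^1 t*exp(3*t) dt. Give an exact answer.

1/9 + 2*exp(3)/9

Integrate by parts once (u = t, dv = exp(3*t) dt).
An antiderivative is F(t) = (3*t - 1)*exp(3*t)/9.
Then F(1) - F(0) = (2*exp(3)/9) - (-1/9) = 1/9 + 2*exp(3)/9.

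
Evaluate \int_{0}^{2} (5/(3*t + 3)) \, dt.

5*log(3)/3

An antiderivative is F(t) = 5*log(3*t + 3)/3.
Then F(2) - F(0) = (10*log(3)/3) - (5*log(3)/3) = 5*log(3)/3.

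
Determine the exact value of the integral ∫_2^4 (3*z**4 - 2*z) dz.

2916/5

By the power rule, an antiderivative is F(z) = 3*z**5/5 - z**2.
Then F(4) - F(2) = (2992/5) - (76/5) = 2916/5.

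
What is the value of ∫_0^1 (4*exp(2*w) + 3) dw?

1 + 2*exp(2)

An antiderivative is F(w) = 2*exp(2*w) + 3*w.
Then F(1) - F(0) = (3 + 2*exp(2)) - (2) = 1 + 2*exp(2).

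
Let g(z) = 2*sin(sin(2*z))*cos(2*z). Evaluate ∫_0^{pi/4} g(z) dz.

Let u = sin(2*z), so du = 2*cos(2*z) dz. When z = 0, u = 0; when z = pi/4, u = 1.
The integral becomes ∫ sin(u) du from 0 to 1, with antiderivative -cos(u).
Back in z: F(z) = -cos(sin(2*z)).
Then F(pi/4) - F(0) = (-cos(1)) - (-1) = 1 - cos(1).

1 - cos(1)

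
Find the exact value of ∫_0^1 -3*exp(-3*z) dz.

An antiderivative is F(z) = exp(-3*z).
Then F(1) - F(0) = (exp(-3)) - (1) = -1 + exp(-3).

-1 + exp(-3)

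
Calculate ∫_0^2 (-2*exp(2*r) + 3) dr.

7 - exp(4)

An antiderivative is F(r) = -exp(2*r) + 3*r.
Then F(2) - F(0) = (6 - exp(4)) - (-1) = 7 - exp(4).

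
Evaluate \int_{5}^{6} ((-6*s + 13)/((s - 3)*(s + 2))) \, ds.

Factor the denominator: s**2 - s - 6 = (s + 2)(s - 3).
Partial fractions: (-6*s + 13)/((s - 3)*(s + 2)) = -5/(s + 2) - 1/(s - 3).
An antiderivative is F(s) = -log(s - 3) - 5*log(s + 2).
Then F(6) - F(5) = (-15*log(2) - log(3)) - (-5*log(7) - log(2)) = -14*log(2) - log(3) + 5*log(7).

-14*log(2) - log(3) + 5*log(7)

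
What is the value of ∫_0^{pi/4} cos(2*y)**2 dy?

Use the identity cos^2(2*y) = (1 + cos(4*y))/2.
An antiderivative is F(y) = y/2 + sin(4*y)/8.
Then F(pi/4) - F(0) = (pi/8) - (0) = pi/8.

pi/8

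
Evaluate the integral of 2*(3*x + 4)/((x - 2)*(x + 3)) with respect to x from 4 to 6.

-2*log(7) + 4*log(2) + 4*log(3)

Factor the denominator: x**2 + x - 6 = (x + 3)(x - 2).
Partial fractions: 2*(3*x + 4)/((x - 2)*(x + 3)) = 2/(x + 3) + 4/(x - 2).
An antiderivative is F(x) = 4*log(x - 2) + 2*log(x + 3).
Then F(6) - F(4) = (4*log(3) + 8*log(2)) - (4*log(2) + 2*log(7)) = -2*log(7) + 4*log(2) + 4*log(3).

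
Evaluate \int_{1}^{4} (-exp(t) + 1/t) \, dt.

An antiderivative is F(t) = -exp(t) + log(t).
Then F(4) - F(1) = (-exp(4) + log(4)) - (-exp(1)) = -exp(4) + log(4) + exp(1).

-exp(4) + log(4) + exp(1)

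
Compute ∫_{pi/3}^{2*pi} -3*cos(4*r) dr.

-3*sqrt(3)/8

An antiderivative is F(r) = -3*sin(4*r)/4.
Then F(2*pi) - F(pi/3) = (0) - (3*sqrt(3)/8) = -3*sqrt(3)/8.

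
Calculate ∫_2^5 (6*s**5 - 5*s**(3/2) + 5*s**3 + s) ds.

-50*sqrt(5) + 8*sqrt(2) + 65331/4

By the power rule, an antiderivative is F(s) = s**6 - 2*s**(5/2) + 5*s**4/4 + s**2/2.
Then F(5) - F(2) = (65675/4 - 50*sqrt(5)) - (86 - 8*sqrt(2)) = -50*sqrt(5) + 8*sqrt(2) + 65331/4.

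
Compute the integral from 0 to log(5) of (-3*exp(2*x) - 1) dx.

An antiderivative is F(x) = -3*exp(2*x)/2 - x.
Then F(log(5)) - F(0) = (-75/2 - log(5)) - (-3/2) = -36 - log(5).

-36 - log(5)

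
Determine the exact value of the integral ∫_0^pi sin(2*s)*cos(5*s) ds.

-4/21

Use the identity sin(2*s)cos(5*s) = [sin(7*s) + sin(-3*s)]/2.
An antiderivative is F(s) = cos(3*s)/6 - cos(7*s)/14.
Then F(pi) - F(0) = (-2/21) - (2/21) = -4/21.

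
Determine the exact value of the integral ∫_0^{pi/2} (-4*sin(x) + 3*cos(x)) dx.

-1

An antiderivative is F(x) = 3*sin(x) + 4*cos(x).
Then F(pi/2) - F(0) = (3) - (4) = -1.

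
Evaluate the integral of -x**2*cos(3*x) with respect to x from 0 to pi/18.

Integrate by parts twice (u = x^2, dv = -cos(3*x) dx).
An antiderivative is F(x) = -x**2*sin(3*x)/3 - 2*x*cos(3*x)/9 + 2*sin(3*x)/27.
Then F(pi/18) - F(0) = (-sqrt(3)*pi/162 - pi**2/1944 + 1/27) - (0) = -sqrt(3)*pi/162 - pi**2/1944 + 1/27.

-sqrt(3)*pi/162 - pi**2/1944 + 1/27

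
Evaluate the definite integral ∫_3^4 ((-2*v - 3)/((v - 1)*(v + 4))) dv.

Factor the denominator: v**2 + 3*v - 4 = (v + 4)(v - 1).
Partial fractions: (-2*v - 3)/((v - 1)*(v + 4)) = -1/(v + 4) - 1/(v - 1).
An antiderivative is F(v) = -log(v - 1) - log(v + 4).
Then F(4) - F(3) = (-log(24)) - (-log(14)) = log(7/12).

log(7/12)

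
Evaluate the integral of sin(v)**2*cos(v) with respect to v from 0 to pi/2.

1/3

Let u = sin(v), so du = cos(v) dv. When v = 0, u = 0; when v = pi/2, u = 1.
The integral becomes ∫ u**2 du from 0 to 1, with antiderivative u**3/3.
Back in v: F(v) = sin(v)**3/3.
Then F(pi/2) - F(0) = (1/3) - (0) = 1/3.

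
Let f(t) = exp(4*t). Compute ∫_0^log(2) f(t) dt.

15/4

Let u = exp(t), so du = exp(t) dt. When t = 0, u = 1; when t = log(2), u = 2.
The integral becomes ∫ u**3 du from 1 to 2, with antiderivative u**4/4.
Back in t: F(t) = exp(4*t)/4.
Then F(log(2)) - F(0) = (4) - (1/4) = 15/4.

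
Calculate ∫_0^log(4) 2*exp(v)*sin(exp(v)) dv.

Let u = exp(v), so du = exp(v) dv. When v = 0, u = 1; when v = log(4), u = 4.
The integral becomes 2·∫ sin(u) du from 1 to 4, with antiderivative -2*cos(u).
Back in v: F(v) = -2*cos(exp(v)).
Then F(log(4)) - F(0) = (-2*cos(4)) - (-2*cos(1)) = 2*cos(1) - 2*cos(4).

2*cos(1) - 2*cos(4)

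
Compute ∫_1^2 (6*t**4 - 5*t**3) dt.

By the power rule, an antiderivative is F(t) = 6*t**5/5 - 5*t**4/4.
Then F(2) - F(1) = (92/5) - (-1/20) = 369/20.

369/20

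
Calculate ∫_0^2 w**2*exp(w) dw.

Integrate by parts twice (u = w^2, dv = exp(w) dw).
An antiderivative is F(w) = (w**2 - 2*w + 2)*exp(w).
Then F(2) - F(0) = (2*exp(2)) - (2) = -2 + 2*exp(2).

-2 + 2*exp(2)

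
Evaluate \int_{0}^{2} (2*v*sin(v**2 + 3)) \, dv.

Let u = v**2 + 3, so du = 2*v dv. When v = 0, u = 3; when v = 2, u = 7.
The integral becomes ∫ sin(u) du from 3 to 7, with antiderivative -cos(u).
Back in v: F(v) = -cos(v**2 + 3).
Then F(2) - F(0) = (-cos(7)) - (-cos(3)) = cos(3) - cos(7).

cos(3) - cos(7)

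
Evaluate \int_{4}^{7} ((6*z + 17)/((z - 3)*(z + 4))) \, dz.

log(11) + 7*log(2)

Factor the denominator: z**2 + z - 12 = (z + 4)(z - 3).
Partial fractions: (6*z + 17)/((z - 3)*(z + 4)) = 1/(z + 4) + 5/(z - 3).
An antiderivative is F(z) = 5*log(z - 3) + log(z + 4).
Then F(7) - F(4) = (log(11) + 10*log(2)) - (log(8)) = log(11) + 7*log(2).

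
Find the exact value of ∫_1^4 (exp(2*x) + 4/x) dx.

-exp(2)/2 + 8*log(2) + exp(8)/2

An antiderivative is F(x) = exp(2*x)/2 + 4*log(x).
Then F(4) - F(1) = (8*log(2) + exp(8)/2) - (exp(2)/2) = -exp(2)/2 + 8*log(2) + exp(8)/2.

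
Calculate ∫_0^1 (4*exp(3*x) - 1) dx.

-7/3 + 4*exp(3)/3

An antiderivative is F(x) = 4*exp(3*x)/3 - x.
Then F(1) - F(0) = (-1 + 4*exp(3)/3) - (4/3) = -7/3 + 4*exp(3)/3.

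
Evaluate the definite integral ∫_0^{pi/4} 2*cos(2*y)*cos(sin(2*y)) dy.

sin(1)

Let u = sin(2*y), so du = 2*cos(2*y) dy. When y = 0, u = 0; when y = pi/4, u = 1.
The integral becomes ∫ cos(u) du from 0 to 1, with antiderivative sin(u).
Back in y: F(y) = sin(sin(2*y)).
Then F(pi/4) - F(0) = (sin(1)) - (0) = sin(1).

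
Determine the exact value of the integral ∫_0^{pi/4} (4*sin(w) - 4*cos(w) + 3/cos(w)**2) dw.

7 - 4*sqrt(2)

An antiderivative is F(w) = -4*sin(w) - 4*cos(w) + 3*tan(w).
Then F(pi/4) - F(0) = (3 - 4*sqrt(2)) - (-4) = 7 - 4*sqrt(2).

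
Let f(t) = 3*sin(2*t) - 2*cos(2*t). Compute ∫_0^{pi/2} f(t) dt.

3

An antiderivative is F(t) = -sin(2*t) - 3*cos(2*t)/2.
Then F(pi/2) - F(0) = (3/2) - (-3/2) = 3.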